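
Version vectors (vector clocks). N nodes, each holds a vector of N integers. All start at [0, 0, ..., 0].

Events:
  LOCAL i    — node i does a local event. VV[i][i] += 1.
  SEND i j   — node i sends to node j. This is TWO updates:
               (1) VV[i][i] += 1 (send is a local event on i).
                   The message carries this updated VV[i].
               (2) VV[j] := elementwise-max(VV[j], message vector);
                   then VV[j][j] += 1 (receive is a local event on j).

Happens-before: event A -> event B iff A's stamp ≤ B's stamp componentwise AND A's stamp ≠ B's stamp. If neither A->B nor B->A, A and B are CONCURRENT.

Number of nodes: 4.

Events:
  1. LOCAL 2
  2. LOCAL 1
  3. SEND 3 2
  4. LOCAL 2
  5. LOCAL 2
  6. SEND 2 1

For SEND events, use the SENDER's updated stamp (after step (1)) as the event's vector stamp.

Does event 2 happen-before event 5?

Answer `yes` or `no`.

Initial: VV[0]=[0, 0, 0, 0]
Initial: VV[1]=[0, 0, 0, 0]
Initial: VV[2]=[0, 0, 0, 0]
Initial: VV[3]=[0, 0, 0, 0]
Event 1: LOCAL 2: VV[2][2]++ -> VV[2]=[0, 0, 1, 0]
Event 2: LOCAL 1: VV[1][1]++ -> VV[1]=[0, 1, 0, 0]
Event 3: SEND 3->2: VV[3][3]++ -> VV[3]=[0, 0, 0, 1], msg_vec=[0, 0, 0, 1]; VV[2]=max(VV[2],msg_vec) then VV[2][2]++ -> VV[2]=[0, 0, 2, 1]
Event 4: LOCAL 2: VV[2][2]++ -> VV[2]=[0, 0, 3, 1]
Event 5: LOCAL 2: VV[2][2]++ -> VV[2]=[0, 0, 4, 1]
Event 6: SEND 2->1: VV[2][2]++ -> VV[2]=[0, 0, 5, 1], msg_vec=[0, 0, 5, 1]; VV[1]=max(VV[1],msg_vec) then VV[1][1]++ -> VV[1]=[0, 2, 5, 1]
Event 2 stamp: [0, 1, 0, 0]
Event 5 stamp: [0, 0, 4, 1]
[0, 1, 0, 0] <= [0, 0, 4, 1]? False. Equal? False. Happens-before: False

Answer: no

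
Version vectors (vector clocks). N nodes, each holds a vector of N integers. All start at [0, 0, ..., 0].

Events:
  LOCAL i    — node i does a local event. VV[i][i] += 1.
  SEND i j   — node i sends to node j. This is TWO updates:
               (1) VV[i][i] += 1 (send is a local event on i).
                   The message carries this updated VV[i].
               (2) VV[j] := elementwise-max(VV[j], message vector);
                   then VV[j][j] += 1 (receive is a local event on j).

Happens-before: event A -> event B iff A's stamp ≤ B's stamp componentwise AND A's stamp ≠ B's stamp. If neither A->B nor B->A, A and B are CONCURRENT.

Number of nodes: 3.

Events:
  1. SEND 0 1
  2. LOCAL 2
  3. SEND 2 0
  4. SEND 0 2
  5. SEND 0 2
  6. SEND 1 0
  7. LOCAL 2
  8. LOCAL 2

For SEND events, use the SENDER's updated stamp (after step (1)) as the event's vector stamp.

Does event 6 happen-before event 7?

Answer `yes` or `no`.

Initial: VV[0]=[0, 0, 0]
Initial: VV[1]=[0, 0, 0]
Initial: VV[2]=[0, 0, 0]
Event 1: SEND 0->1: VV[0][0]++ -> VV[0]=[1, 0, 0], msg_vec=[1, 0, 0]; VV[1]=max(VV[1],msg_vec) then VV[1][1]++ -> VV[1]=[1, 1, 0]
Event 2: LOCAL 2: VV[2][2]++ -> VV[2]=[0, 0, 1]
Event 3: SEND 2->0: VV[2][2]++ -> VV[2]=[0, 0, 2], msg_vec=[0, 0, 2]; VV[0]=max(VV[0],msg_vec) then VV[0][0]++ -> VV[0]=[2, 0, 2]
Event 4: SEND 0->2: VV[0][0]++ -> VV[0]=[3, 0, 2], msg_vec=[3, 0, 2]; VV[2]=max(VV[2],msg_vec) then VV[2][2]++ -> VV[2]=[3, 0, 3]
Event 5: SEND 0->2: VV[0][0]++ -> VV[0]=[4, 0, 2], msg_vec=[4, 0, 2]; VV[2]=max(VV[2],msg_vec) then VV[2][2]++ -> VV[2]=[4, 0, 4]
Event 6: SEND 1->0: VV[1][1]++ -> VV[1]=[1, 2, 0], msg_vec=[1, 2, 0]; VV[0]=max(VV[0],msg_vec) then VV[0][0]++ -> VV[0]=[5, 2, 2]
Event 7: LOCAL 2: VV[2][2]++ -> VV[2]=[4, 0, 5]
Event 8: LOCAL 2: VV[2][2]++ -> VV[2]=[4, 0, 6]
Event 6 stamp: [1, 2, 0]
Event 7 stamp: [4, 0, 5]
[1, 2, 0] <= [4, 0, 5]? False. Equal? False. Happens-before: False

Answer: no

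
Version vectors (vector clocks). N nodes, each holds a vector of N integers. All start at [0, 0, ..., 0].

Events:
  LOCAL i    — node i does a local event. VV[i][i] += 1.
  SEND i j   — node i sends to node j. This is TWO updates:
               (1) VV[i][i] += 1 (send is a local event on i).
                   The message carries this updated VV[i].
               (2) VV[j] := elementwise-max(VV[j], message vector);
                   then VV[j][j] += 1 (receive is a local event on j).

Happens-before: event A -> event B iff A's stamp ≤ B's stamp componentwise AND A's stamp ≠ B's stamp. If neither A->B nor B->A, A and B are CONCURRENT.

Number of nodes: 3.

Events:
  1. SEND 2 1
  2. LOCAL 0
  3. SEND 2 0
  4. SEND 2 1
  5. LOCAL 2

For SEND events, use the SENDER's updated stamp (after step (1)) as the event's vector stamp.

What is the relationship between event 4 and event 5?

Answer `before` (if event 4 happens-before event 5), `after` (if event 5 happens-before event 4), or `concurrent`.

Answer: before

Derivation:
Initial: VV[0]=[0, 0, 0]
Initial: VV[1]=[0, 0, 0]
Initial: VV[2]=[0, 0, 0]
Event 1: SEND 2->1: VV[2][2]++ -> VV[2]=[0, 0, 1], msg_vec=[0, 0, 1]; VV[1]=max(VV[1],msg_vec) then VV[1][1]++ -> VV[1]=[0, 1, 1]
Event 2: LOCAL 0: VV[0][0]++ -> VV[0]=[1, 0, 0]
Event 3: SEND 2->0: VV[2][2]++ -> VV[2]=[0, 0, 2], msg_vec=[0, 0, 2]; VV[0]=max(VV[0],msg_vec) then VV[0][0]++ -> VV[0]=[2, 0, 2]
Event 4: SEND 2->1: VV[2][2]++ -> VV[2]=[0, 0, 3], msg_vec=[0, 0, 3]; VV[1]=max(VV[1],msg_vec) then VV[1][1]++ -> VV[1]=[0, 2, 3]
Event 5: LOCAL 2: VV[2][2]++ -> VV[2]=[0, 0, 4]
Event 4 stamp: [0, 0, 3]
Event 5 stamp: [0, 0, 4]
[0, 0, 3] <= [0, 0, 4]? True
[0, 0, 4] <= [0, 0, 3]? False
Relation: before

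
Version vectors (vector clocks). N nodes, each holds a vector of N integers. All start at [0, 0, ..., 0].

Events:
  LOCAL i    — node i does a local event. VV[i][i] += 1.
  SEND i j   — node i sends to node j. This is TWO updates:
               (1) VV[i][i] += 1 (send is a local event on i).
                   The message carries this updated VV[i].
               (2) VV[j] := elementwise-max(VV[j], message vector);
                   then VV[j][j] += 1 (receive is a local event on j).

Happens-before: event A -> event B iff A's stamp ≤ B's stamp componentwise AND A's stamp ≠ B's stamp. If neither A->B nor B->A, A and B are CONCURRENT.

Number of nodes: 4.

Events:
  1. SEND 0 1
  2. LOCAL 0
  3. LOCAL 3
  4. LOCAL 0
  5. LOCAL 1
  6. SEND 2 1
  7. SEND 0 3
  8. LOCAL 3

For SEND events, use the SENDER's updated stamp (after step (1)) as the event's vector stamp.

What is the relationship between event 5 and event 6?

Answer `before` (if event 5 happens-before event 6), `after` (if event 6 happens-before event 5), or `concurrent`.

Initial: VV[0]=[0, 0, 0, 0]
Initial: VV[1]=[0, 0, 0, 0]
Initial: VV[2]=[0, 0, 0, 0]
Initial: VV[3]=[0, 0, 0, 0]
Event 1: SEND 0->1: VV[0][0]++ -> VV[0]=[1, 0, 0, 0], msg_vec=[1, 0, 0, 0]; VV[1]=max(VV[1],msg_vec) then VV[1][1]++ -> VV[1]=[1, 1, 0, 0]
Event 2: LOCAL 0: VV[0][0]++ -> VV[0]=[2, 0, 0, 0]
Event 3: LOCAL 3: VV[3][3]++ -> VV[3]=[0, 0, 0, 1]
Event 4: LOCAL 0: VV[0][0]++ -> VV[0]=[3, 0, 0, 0]
Event 5: LOCAL 1: VV[1][1]++ -> VV[1]=[1, 2, 0, 0]
Event 6: SEND 2->1: VV[2][2]++ -> VV[2]=[0, 0, 1, 0], msg_vec=[0, 0, 1, 0]; VV[1]=max(VV[1],msg_vec) then VV[1][1]++ -> VV[1]=[1, 3, 1, 0]
Event 7: SEND 0->3: VV[0][0]++ -> VV[0]=[4, 0, 0, 0], msg_vec=[4, 0, 0, 0]; VV[3]=max(VV[3],msg_vec) then VV[3][3]++ -> VV[3]=[4, 0, 0, 2]
Event 8: LOCAL 3: VV[3][3]++ -> VV[3]=[4, 0, 0, 3]
Event 5 stamp: [1, 2, 0, 0]
Event 6 stamp: [0, 0, 1, 0]
[1, 2, 0, 0] <= [0, 0, 1, 0]? False
[0, 0, 1, 0] <= [1, 2, 0, 0]? False
Relation: concurrent

Answer: concurrent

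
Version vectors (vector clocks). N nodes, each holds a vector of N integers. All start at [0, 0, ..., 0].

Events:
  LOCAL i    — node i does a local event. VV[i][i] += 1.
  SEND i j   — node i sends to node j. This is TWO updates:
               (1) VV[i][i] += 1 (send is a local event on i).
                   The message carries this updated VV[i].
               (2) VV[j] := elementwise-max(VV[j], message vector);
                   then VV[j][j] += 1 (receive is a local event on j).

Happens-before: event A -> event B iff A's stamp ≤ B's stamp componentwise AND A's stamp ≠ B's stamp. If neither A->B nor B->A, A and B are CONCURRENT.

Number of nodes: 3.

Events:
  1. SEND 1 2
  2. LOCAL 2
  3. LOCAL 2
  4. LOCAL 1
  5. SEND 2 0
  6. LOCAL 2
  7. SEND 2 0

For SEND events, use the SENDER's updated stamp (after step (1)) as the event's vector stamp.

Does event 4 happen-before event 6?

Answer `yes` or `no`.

Initial: VV[0]=[0, 0, 0]
Initial: VV[1]=[0, 0, 0]
Initial: VV[2]=[0, 0, 0]
Event 1: SEND 1->2: VV[1][1]++ -> VV[1]=[0, 1, 0], msg_vec=[0, 1, 0]; VV[2]=max(VV[2],msg_vec) then VV[2][2]++ -> VV[2]=[0, 1, 1]
Event 2: LOCAL 2: VV[2][2]++ -> VV[2]=[0, 1, 2]
Event 3: LOCAL 2: VV[2][2]++ -> VV[2]=[0, 1, 3]
Event 4: LOCAL 1: VV[1][1]++ -> VV[1]=[0, 2, 0]
Event 5: SEND 2->0: VV[2][2]++ -> VV[2]=[0, 1, 4], msg_vec=[0, 1, 4]; VV[0]=max(VV[0],msg_vec) then VV[0][0]++ -> VV[0]=[1, 1, 4]
Event 6: LOCAL 2: VV[2][2]++ -> VV[2]=[0, 1, 5]
Event 7: SEND 2->0: VV[2][2]++ -> VV[2]=[0, 1, 6], msg_vec=[0, 1, 6]; VV[0]=max(VV[0],msg_vec) then VV[0][0]++ -> VV[0]=[2, 1, 6]
Event 4 stamp: [0, 2, 0]
Event 6 stamp: [0, 1, 5]
[0, 2, 0] <= [0, 1, 5]? False. Equal? False. Happens-before: False

Answer: no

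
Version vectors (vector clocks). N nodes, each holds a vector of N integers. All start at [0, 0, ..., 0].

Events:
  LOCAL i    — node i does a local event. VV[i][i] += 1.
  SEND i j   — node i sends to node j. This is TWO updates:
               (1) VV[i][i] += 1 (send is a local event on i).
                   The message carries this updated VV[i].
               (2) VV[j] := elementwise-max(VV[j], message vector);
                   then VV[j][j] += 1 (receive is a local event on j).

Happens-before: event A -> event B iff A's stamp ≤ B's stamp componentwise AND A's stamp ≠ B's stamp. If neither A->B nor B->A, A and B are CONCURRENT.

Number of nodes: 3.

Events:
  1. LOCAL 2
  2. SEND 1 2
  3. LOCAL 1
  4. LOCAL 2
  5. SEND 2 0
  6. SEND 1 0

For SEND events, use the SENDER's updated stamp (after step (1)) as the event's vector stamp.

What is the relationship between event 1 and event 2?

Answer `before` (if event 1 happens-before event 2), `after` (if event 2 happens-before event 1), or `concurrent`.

Answer: concurrent

Derivation:
Initial: VV[0]=[0, 0, 0]
Initial: VV[1]=[0, 0, 0]
Initial: VV[2]=[0, 0, 0]
Event 1: LOCAL 2: VV[2][2]++ -> VV[2]=[0, 0, 1]
Event 2: SEND 1->2: VV[1][1]++ -> VV[1]=[0, 1, 0], msg_vec=[0, 1, 0]; VV[2]=max(VV[2],msg_vec) then VV[2][2]++ -> VV[2]=[0, 1, 2]
Event 3: LOCAL 1: VV[1][1]++ -> VV[1]=[0, 2, 0]
Event 4: LOCAL 2: VV[2][2]++ -> VV[2]=[0, 1, 3]
Event 5: SEND 2->0: VV[2][2]++ -> VV[2]=[0, 1, 4], msg_vec=[0, 1, 4]; VV[0]=max(VV[0],msg_vec) then VV[0][0]++ -> VV[0]=[1, 1, 4]
Event 6: SEND 1->0: VV[1][1]++ -> VV[1]=[0, 3, 0], msg_vec=[0, 3, 0]; VV[0]=max(VV[0],msg_vec) then VV[0][0]++ -> VV[0]=[2, 3, 4]
Event 1 stamp: [0, 0, 1]
Event 2 stamp: [0, 1, 0]
[0, 0, 1] <= [0, 1, 0]? False
[0, 1, 0] <= [0, 0, 1]? False
Relation: concurrent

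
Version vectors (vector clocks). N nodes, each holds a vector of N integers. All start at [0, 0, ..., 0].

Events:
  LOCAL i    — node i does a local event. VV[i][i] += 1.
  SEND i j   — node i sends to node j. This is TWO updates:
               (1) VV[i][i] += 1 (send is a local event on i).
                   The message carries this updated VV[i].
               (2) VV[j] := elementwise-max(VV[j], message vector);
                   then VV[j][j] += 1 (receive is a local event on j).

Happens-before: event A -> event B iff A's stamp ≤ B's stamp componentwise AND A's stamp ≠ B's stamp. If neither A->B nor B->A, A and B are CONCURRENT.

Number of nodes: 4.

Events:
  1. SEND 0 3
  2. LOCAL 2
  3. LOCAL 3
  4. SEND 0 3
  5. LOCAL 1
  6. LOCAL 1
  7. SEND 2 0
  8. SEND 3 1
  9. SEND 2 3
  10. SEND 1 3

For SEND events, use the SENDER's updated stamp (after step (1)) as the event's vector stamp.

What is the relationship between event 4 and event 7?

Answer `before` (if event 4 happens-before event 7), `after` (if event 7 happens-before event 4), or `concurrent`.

Initial: VV[0]=[0, 0, 0, 0]
Initial: VV[1]=[0, 0, 0, 0]
Initial: VV[2]=[0, 0, 0, 0]
Initial: VV[3]=[0, 0, 0, 0]
Event 1: SEND 0->3: VV[0][0]++ -> VV[0]=[1, 0, 0, 0], msg_vec=[1, 0, 0, 0]; VV[3]=max(VV[3],msg_vec) then VV[3][3]++ -> VV[3]=[1, 0, 0, 1]
Event 2: LOCAL 2: VV[2][2]++ -> VV[2]=[0, 0, 1, 0]
Event 3: LOCAL 3: VV[3][3]++ -> VV[3]=[1, 0, 0, 2]
Event 4: SEND 0->3: VV[0][0]++ -> VV[0]=[2, 0, 0, 0], msg_vec=[2, 0, 0, 0]; VV[3]=max(VV[3],msg_vec) then VV[3][3]++ -> VV[3]=[2, 0, 0, 3]
Event 5: LOCAL 1: VV[1][1]++ -> VV[1]=[0, 1, 0, 0]
Event 6: LOCAL 1: VV[1][1]++ -> VV[1]=[0, 2, 0, 0]
Event 7: SEND 2->0: VV[2][2]++ -> VV[2]=[0, 0, 2, 0], msg_vec=[0, 0, 2, 0]; VV[0]=max(VV[0],msg_vec) then VV[0][0]++ -> VV[0]=[3, 0, 2, 0]
Event 8: SEND 3->1: VV[3][3]++ -> VV[3]=[2, 0, 0, 4], msg_vec=[2, 0, 0, 4]; VV[1]=max(VV[1],msg_vec) then VV[1][1]++ -> VV[1]=[2, 3, 0, 4]
Event 9: SEND 2->3: VV[2][2]++ -> VV[2]=[0, 0, 3, 0], msg_vec=[0, 0, 3, 0]; VV[3]=max(VV[3],msg_vec) then VV[3][3]++ -> VV[3]=[2, 0, 3, 5]
Event 10: SEND 1->3: VV[1][1]++ -> VV[1]=[2, 4, 0, 4], msg_vec=[2, 4, 0, 4]; VV[3]=max(VV[3],msg_vec) then VV[3][3]++ -> VV[3]=[2, 4, 3, 6]
Event 4 stamp: [2, 0, 0, 0]
Event 7 stamp: [0, 0, 2, 0]
[2, 0, 0, 0] <= [0, 0, 2, 0]? False
[0, 0, 2, 0] <= [2, 0, 0, 0]? False
Relation: concurrent

Answer: concurrent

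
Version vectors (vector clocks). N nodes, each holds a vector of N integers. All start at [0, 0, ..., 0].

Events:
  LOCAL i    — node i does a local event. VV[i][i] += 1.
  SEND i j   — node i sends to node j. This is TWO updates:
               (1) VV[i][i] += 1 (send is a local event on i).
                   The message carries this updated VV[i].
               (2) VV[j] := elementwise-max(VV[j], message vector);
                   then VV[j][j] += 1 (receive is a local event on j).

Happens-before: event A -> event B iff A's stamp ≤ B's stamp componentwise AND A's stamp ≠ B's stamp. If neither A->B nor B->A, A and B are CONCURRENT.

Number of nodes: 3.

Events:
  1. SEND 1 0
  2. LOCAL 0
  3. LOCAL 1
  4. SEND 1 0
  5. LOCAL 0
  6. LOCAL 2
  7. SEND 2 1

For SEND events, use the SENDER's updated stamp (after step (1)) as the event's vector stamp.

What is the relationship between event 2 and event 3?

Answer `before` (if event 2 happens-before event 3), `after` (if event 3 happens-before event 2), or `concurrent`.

Answer: concurrent

Derivation:
Initial: VV[0]=[0, 0, 0]
Initial: VV[1]=[0, 0, 0]
Initial: VV[2]=[0, 0, 0]
Event 1: SEND 1->0: VV[1][1]++ -> VV[1]=[0, 1, 0], msg_vec=[0, 1, 0]; VV[0]=max(VV[0],msg_vec) then VV[0][0]++ -> VV[0]=[1, 1, 0]
Event 2: LOCAL 0: VV[0][0]++ -> VV[0]=[2, 1, 0]
Event 3: LOCAL 1: VV[1][1]++ -> VV[1]=[0, 2, 0]
Event 4: SEND 1->0: VV[1][1]++ -> VV[1]=[0, 3, 0], msg_vec=[0, 3, 0]; VV[0]=max(VV[0],msg_vec) then VV[0][0]++ -> VV[0]=[3, 3, 0]
Event 5: LOCAL 0: VV[0][0]++ -> VV[0]=[4, 3, 0]
Event 6: LOCAL 2: VV[2][2]++ -> VV[2]=[0, 0, 1]
Event 7: SEND 2->1: VV[2][2]++ -> VV[2]=[0, 0, 2], msg_vec=[0, 0, 2]; VV[1]=max(VV[1],msg_vec) then VV[1][1]++ -> VV[1]=[0, 4, 2]
Event 2 stamp: [2, 1, 0]
Event 3 stamp: [0, 2, 0]
[2, 1, 0] <= [0, 2, 0]? False
[0, 2, 0] <= [2, 1, 0]? False
Relation: concurrent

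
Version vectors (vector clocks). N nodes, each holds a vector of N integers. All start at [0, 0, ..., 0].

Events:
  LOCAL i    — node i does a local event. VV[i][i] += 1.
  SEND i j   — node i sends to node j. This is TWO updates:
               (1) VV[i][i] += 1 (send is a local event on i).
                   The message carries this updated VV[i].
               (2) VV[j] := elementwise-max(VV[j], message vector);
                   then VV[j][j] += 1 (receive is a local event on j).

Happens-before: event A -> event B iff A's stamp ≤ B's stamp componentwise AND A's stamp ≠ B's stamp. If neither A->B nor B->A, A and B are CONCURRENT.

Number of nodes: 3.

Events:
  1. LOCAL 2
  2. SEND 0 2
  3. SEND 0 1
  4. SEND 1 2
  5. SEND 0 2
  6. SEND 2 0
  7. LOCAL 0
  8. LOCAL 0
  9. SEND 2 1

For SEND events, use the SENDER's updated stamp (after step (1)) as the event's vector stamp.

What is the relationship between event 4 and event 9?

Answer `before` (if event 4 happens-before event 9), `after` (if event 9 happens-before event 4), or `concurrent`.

Initial: VV[0]=[0, 0, 0]
Initial: VV[1]=[0, 0, 0]
Initial: VV[2]=[0, 0, 0]
Event 1: LOCAL 2: VV[2][2]++ -> VV[2]=[0, 0, 1]
Event 2: SEND 0->2: VV[0][0]++ -> VV[0]=[1, 0, 0], msg_vec=[1, 0, 0]; VV[2]=max(VV[2],msg_vec) then VV[2][2]++ -> VV[2]=[1, 0, 2]
Event 3: SEND 0->1: VV[0][0]++ -> VV[0]=[2, 0, 0], msg_vec=[2, 0, 0]; VV[1]=max(VV[1],msg_vec) then VV[1][1]++ -> VV[1]=[2, 1, 0]
Event 4: SEND 1->2: VV[1][1]++ -> VV[1]=[2, 2, 0], msg_vec=[2, 2, 0]; VV[2]=max(VV[2],msg_vec) then VV[2][2]++ -> VV[2]=[2, 2, 3]
Event 5: SEND 0->2: VV[0][0]++ -> VV[0]=[3, 0, 0], msg_vec=[3, 0, 0]; VV[2]=max(VV[2],msg_vec) then VV[2][2]++ -> VV[2]=[3, 2, 4]
Event 6: SEND 2->0: VV[2][2]++ -> VV[2]=[3, 2, 5], msg_vec=[3, 2, 5]; VV[0]=max(VV[0],msg_vec) then VV[0][0]++ -> VV[0]=[4, 2, 5]
Event 7: LOCAL 0: VV[0][0]++ -> VV[0]=[5, 2, 5]
Event 8: LOCAL 0: VV[0][0]++ -> VV[0]=[6, 2, 5]
Event 9: SEND 2->1: VV[2][2]++ -> VV[2]=[3, 2, 6], msg_vec=[3, 2, 6]; VV[1]=max(VV[1],msg_vec) then VV[1][1]++ -> VV[1]=[3, 3, 6]
Event 4 stamp: [2, 2, 0]
Event 9 stamp: [3, 2, 6]
[2, 2, 0] <= [3, 2, 6]? True
[3, 2, 6] <= [2, 2, 0]? False
Relation: before

Answer: before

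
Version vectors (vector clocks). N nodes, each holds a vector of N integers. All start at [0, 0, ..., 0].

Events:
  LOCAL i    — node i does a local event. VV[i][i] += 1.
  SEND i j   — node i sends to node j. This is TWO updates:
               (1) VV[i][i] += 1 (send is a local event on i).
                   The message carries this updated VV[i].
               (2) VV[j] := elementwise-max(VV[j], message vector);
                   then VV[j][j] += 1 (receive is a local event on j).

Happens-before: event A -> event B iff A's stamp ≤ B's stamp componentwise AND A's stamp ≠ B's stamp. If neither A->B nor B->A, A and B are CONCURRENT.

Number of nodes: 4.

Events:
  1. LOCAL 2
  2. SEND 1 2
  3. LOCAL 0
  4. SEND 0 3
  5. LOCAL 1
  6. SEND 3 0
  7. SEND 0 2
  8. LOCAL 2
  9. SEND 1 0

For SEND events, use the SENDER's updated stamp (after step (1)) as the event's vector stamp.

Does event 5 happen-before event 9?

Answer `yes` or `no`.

Answer: yes

Derivation:
Initial: VV[0]=[0, 0, 0, 0]
Initial: VV[1]=[0, 0, 0, 0]
Initial: VV[2]=[0, 0, 0, 0]
Initial: VV[3]=[0, 0, 0, 0]
Event 1: LOCAL 2: VV[2][2]++ -> VV[2]=[0, 0, 1, 0]
Event 2: SEND 1->2: VV[1][1]++ -> VV[1]=[0, 1, 0, 0], msg_vec=[0, 1, 0, 0]; VV[2]=max(VV[2],msg_vec) then VV[2][2]++ -> VV[2]=[0, 1, 2, 0]
Event 3: LOCAL 0: VV[0][0]++ -> VV[0]=[1, 0, 0, 0]
Event 4: SEND 0->3: VV[0][0]++ -> VV[0]=[2, 0, 0, 0], msg_vec=[2, 0, 0, 0]; VV[3]=max(VV[3],msg_vec) then VV[3][3]++ -> VV[3]=[2, 0, 0, 1]
Event 5: LOCAL 1: VV[1][1]++ -> VV[1]=[0, 2, 0, 0]
Event 6: SEND 3->0: VV[3][3]++ -> VV[3]=[2, 0, 0, 2], msg_vec=[2, 0, 0, 2]; VV[0]=max(VV[0],msg_vec) then VV[0][0]++ -> VV[0]=[3, 0, 0, 2]
Event 7: SEND 0->2: VV[0][0]++ -> VV[0]=[4, 0, 0, 2], msg_vec=[4, 0, 0, 2]; VV[2]=max(VV[2],msg_vec) then VV[2][2]++ -> VV[2]=[4, 1, 3, 2]
Event 8: LOCAL 2: VV[2][2]++ -> VV[2]=[4, 1, 4, 2]
Event 9: SEND 1->0: VV[1][1]++ -> VV[1]=[0, 3, 0, 0], msg_vec=[0, 3, 0, 0]; VV[0]=max(VV[0],msg_vec) then VV[0][0]++ -> VV[0]=[5, 3, 0, 2]
Event 5 stamp: [0, 2, 0, 0]
Event 9 stamp: [0, 3, 0, 0]
[0, 2, 0, 0] <= [0, 3, 0, 0]? True. Equal? False. Happens-before: True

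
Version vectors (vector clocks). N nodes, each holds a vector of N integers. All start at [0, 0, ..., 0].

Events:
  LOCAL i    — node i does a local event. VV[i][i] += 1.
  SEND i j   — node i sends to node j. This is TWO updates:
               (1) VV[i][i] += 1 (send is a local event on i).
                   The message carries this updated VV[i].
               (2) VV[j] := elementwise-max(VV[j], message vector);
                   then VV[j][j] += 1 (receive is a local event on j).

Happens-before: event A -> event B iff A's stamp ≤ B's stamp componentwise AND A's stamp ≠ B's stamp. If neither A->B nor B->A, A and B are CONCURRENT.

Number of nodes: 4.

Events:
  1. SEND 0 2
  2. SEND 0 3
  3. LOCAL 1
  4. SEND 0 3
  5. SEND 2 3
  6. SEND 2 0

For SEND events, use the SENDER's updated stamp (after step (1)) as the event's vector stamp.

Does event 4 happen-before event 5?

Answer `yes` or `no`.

Initial: VV[0]=[0, 0, 0, 0]
Initial: VV[1]=[0, 0, 0, 0]
Initial: VV[2]=[0, 0, 0, 0]
Initial: VV[3]=[0, 0, 0, 0]
Event 1: SEND 0->2: VV[0][0]++ -> VV[0]=[1, 0, 0, 0], msg_vec=[1, 0, 0, 0]; VV[2]=max(VV[2],msg_vec) then VV[2][2]++ -> VV[2]=[1, 0, 1, 0]
Event 2: SEND 0->3: VV[0][0]++ -> VV[0]=[2, 0, 0, 0], msg_vec=[2, 0, 0, 0]; VV[3]=max(VV[3],msg_vec) then VV[3][3]++ -> VV[3]=[2, 0, 0, 1]
Event 3: LOCAL 1: VV[1][1]++ -> VV[1]=[0, 1, 0, 0]
Event 4: SEND 0->3: VV[0][0]++ -> VV[0]=[3, 0, 0, 0], msg_vec=[3, 0, 0, 0]; VV[3]=max(VV[3],msg_vec) then VV[3][3]++ -> VV[3]=[3, 0, 0, 2]
Event 5: SEND 2->3: VV[2][2]++ -> VV[2]=[1, 0, 2, 0], msg_vec=[1, 0, 2, 0]; VV[3]=max(VV[3],msg_vec) then VV[3][3]++ -> VV[3]=[3, 0, 2, 3]
Event 6: SEND 2->0: VV[2][2]++ -> VV[2]=[1, 0, 3, 0], msg_vec=[1, 0, 3, 0]; VV[0]=max(VV[0],msg_vec) then VV[0][0]++ -> VV[0]=[4, 0, 3, 0]
Event 4 stamp: [3, 0, 0, 0]
Event 5 stamp: [1, 0, 2, 0]
[3, 0, 0, 0] <= [1, 0, 2, 0]? False. Equal? False. Happens-before: False

Answer: no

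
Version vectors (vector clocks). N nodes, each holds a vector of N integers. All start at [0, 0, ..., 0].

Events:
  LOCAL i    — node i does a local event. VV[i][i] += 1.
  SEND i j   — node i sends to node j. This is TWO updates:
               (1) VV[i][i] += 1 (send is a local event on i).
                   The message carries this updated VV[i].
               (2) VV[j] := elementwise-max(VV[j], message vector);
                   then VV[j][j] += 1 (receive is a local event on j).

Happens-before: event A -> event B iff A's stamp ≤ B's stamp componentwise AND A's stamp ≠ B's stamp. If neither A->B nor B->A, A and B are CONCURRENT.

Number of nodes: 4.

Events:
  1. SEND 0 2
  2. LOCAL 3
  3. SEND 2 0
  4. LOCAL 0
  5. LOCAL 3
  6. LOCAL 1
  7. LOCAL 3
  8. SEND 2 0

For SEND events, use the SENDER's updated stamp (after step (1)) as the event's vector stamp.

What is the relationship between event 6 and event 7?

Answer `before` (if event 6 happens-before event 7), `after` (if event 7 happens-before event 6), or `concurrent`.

Answer: concurrent

Derivation:
Initial: VV[0]=[0, 0, 0, 0]
Initial: VV[1]=[0, 0, 0, 0]
Initial: VV[2]=[0, 0, 0, 0]
Initial: VV[3]=[0, 0, 0, 0]
Event 1: SEND 0->2: VV[0][0]++ -> VV[0]=[1, 0, 0, 0], msg_vec=[1, 0, 0, 0]; VV[2]=max(VV[2],msg_vec) then VV[2][2]++ -> VV[2]=[1, 0, 1, 0]
Event 2: LOCAL 3: VV[3][3]++ -> VV[3]=[0, 0, 0, 1]
Event 3: SEND 2->0: VV[2][2]++ -> VV[2]=[1, 0, 2, 0], msg_vec=[1, 0, 2, 0]; VV[0]=max(VV[0],msg_vec) then VV[0][0]++ -> VV[0]=[2, 0, 2, 0]
Event 4: LOCAL 0: VV[0][0]++ -> VV[0]=[3, 0, 2, 0]
Event 5: LOCAL 3: VV[3][3]++ -> VV[3]=[0, 0, 0, 2]
Event 6: LOCAL 1: VV[1][1]++ -> VV[1]=[0, 1, 0, 0]
Event 7: LOCAL 3: VV[3][3]++ -> VV[3]=[0, 0, 0, 3]
Event 8: SEND 2->0: VV[2][2]++ -> VV[2]=[1, 0, 3, 0], msg_vec=[1, 0, 3, 0]; VV[0]=max(VV[0],msg_vec) then VV[0][0]++ -> VV[0]=[4, 0, 3, 0]
Event 6 stamp: [0, 1, 0, 0]
Event 7 stamp: [0, 0, 0, 3]
[0, 1, 0, 0] <= [0, 0, 0, 3]? False
[0, 0, 0, 3] <= [0, 1, 0, 0]? False
Relation: concurrent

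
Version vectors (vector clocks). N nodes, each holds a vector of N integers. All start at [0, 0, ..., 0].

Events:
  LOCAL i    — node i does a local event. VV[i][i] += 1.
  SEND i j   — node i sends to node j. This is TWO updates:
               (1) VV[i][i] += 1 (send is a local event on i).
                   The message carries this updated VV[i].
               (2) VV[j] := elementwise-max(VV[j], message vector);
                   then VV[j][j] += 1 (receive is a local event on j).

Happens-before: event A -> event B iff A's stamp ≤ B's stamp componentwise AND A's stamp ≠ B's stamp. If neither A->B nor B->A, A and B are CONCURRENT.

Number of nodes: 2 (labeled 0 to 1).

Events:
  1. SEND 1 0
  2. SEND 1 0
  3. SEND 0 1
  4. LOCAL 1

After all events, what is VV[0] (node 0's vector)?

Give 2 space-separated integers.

Answer: 3 2

Derivation:
Initial: VV[0]=[0, 0]
Initial: VV[1]=[0, 0]
Event 1: SEND 1->0: VV[1][1]++ -> VV[1]=[0, 1], msg_vec=[0, 1]; VV[0]=max(VV[0],msg_vec) then VV[0][0]++ -> VV[0]=[1, 1]
Event 2: SEND 1->0: VV[1][1]++ -> VV[1]=[0, 2], msg_vec=[0, 2]; VV[0]=max(VV[0],msg_vec) then VV[0][0]++ -> VV[0]=[2, 2]
Event 3: SEND 0->1: VV[0][0]++ -> VV[0]=[3, 2], msg_vec=[3, 2]; VV[1]=max(VV[1],msg_vec) then VV[1][1]++ -> VV[1]=[3, 3]
Event 4: LOCAL 1: VV[1][1]++ -> VV[1]=[3, 4]
Final vectors: VV[0]=[3, 2]; VV[1]=[3, 4]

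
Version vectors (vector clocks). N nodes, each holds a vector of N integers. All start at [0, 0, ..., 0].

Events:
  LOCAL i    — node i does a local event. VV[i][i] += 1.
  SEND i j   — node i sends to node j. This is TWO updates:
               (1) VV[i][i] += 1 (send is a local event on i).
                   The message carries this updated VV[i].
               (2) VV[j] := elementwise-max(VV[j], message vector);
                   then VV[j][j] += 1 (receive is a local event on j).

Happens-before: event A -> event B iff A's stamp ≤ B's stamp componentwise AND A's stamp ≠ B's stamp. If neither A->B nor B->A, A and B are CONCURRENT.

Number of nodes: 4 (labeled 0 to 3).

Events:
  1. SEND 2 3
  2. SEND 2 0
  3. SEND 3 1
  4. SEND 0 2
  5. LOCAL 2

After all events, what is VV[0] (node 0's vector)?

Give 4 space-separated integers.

Initial: VV[0]=[0, 0, 0, 0]
Initial: VV[1]=[0, 0, 0, 0]
Initial: VV[2]=[0, 0, 0, 0]
Initial: VV[3]=[0, 0, 0, 0]
Event 1: SEND 2->3: VV[2][2]++ -> VV[2]=[0, 0, 1, 0], msg_vec=[0, 0, 1, 0]; VV[3]=max(VV[3],msg_vec) then VV[3][3]++ -> VV[3]=[0, 0, 1, 1]
Event 2: SEND 2->0: VV[2][2]++ -> VV[2]=[0, 0, 2, 0], msg_vec=[0, 0, 2, 0]; VV[0]=max(VV[0],msg_vec) then VV[0][0]++ -> VV[0]=[1, 0, 2, 0]
Event 3: SEND 3->1: VV[3][3]++ -> VV[3]=[0, 0, 1, 2], msg_vec=[0, 0, 1, 2]; VV[1]=max(VV[1],msg_vec) then VV[1][1]++ -> VV[1]=[0, 1, 1, 2]
Event 4: SEND 0->2: VV[0][0]++ -> VV[0]=[2, 0, 2, 0], msg_vec=[2, 0, 2, 0]; VV[2]=max(VV[2],msg_vec) then VV[2][2]++ -> VV[2]=[2, 0, 3, 0]
Event 5: LOCAL 2: VV[2][2]++ -> VV[2]=[2, 0, 4, 0]
Final vectors: VV[0]=[2, 0, 2, 0]; VV[1]=[0, 1, 1, 2]; VV[2]=[2, 0, 4, 0]; VV[3]=[0, 0, 1, 2]

Answer: 2 0 2 0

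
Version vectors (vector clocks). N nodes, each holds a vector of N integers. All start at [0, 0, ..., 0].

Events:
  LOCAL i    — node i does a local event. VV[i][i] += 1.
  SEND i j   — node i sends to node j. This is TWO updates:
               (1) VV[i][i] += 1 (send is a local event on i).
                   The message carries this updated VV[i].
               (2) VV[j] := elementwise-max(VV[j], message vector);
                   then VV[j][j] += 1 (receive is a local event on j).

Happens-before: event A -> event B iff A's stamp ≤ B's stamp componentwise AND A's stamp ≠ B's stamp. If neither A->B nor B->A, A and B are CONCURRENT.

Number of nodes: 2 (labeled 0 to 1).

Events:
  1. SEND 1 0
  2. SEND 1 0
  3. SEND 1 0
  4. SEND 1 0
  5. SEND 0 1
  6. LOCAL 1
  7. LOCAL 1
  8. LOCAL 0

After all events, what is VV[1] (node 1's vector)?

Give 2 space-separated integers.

Initial: VV[0]=[0, 0]
Initial: VV[1]=[0, 0]
Event 1: SEND 1->0: VV[1][1]++ -> VV[1]=[0, 1], msg_vec=[0, 1]; VV[0]=max(VV[0],msg_vec) then VV[0][0]++ -> VV[0]=[1, 1]
Event 2: SEND 1->0: VV[1][1]++ -> VV[1]=[0, 2], msg_vec=[0, 2]; VV[0]=max(VV[0],msg_vec) then VV[0][0]++ -> VV[0]=[2, 2]
Event 3: SEND 1->0: VV[1][1]++ -> VV[1]=[0, 3], msg_vec=[0, 3]; VV[0]=max(VV[0],msg_vec) then VV[0][0]++ -> VV[0]=[3, 3]
Event 4: SEND 1->0: VV[1][1]++ -> VV[1]=[0, 4], msg_vec=[0, 4]; VV[0]=max(VV[0],msg_vec) then VV[0][0]++ -> VV[0]=[4, 4]
Event 5: SEND 0->1: VV[0][0]++ -> VV[0]=[5, 4], msg_vec=[5, 4]; VV[1]=max(VV[1],msg_vec) then VV[1][1]++ -> VV[1]=[5, 5]
Event 6: LOCAL 1: VV[1][1]++ -> VV[1]=[5, 6]
Event 7: LOCAL 1: VV[1][1]++ -> VV[1]=[5, 7]
Event 8: LOCAL 0: VV[0][0]++ -> VV[0]=[6, 4]
Final vectors: VV[0]=[6, 4]; VV[1]=[5, 7]

Answer: 5 7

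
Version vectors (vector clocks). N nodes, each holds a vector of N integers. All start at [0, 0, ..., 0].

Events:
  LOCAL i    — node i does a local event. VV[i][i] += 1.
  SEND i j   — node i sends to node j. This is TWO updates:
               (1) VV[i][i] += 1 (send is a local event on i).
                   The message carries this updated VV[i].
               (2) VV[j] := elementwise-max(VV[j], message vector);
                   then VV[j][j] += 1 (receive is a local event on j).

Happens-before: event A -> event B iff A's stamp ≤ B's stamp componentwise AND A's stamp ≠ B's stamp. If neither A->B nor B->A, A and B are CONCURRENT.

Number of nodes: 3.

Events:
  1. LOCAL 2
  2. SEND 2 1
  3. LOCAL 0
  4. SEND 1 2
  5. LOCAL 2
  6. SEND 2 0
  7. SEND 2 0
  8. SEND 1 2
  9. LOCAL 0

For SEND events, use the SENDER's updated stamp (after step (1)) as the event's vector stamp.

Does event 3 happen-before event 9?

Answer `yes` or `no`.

Answer: yes

Derivation:
Initial: VV[0]=[0, 0, 0]
Initial: VV[1]=[0, 0, 0]
Initial: VV[2]=[0, 0, 0]
Event 1: LOCAL 2: VV[2][2]++ -> VV[2]=[0, 0, 1]
Event 2: SEND 2->1: VV[2][2]++ -> VV[2]=[0, 0, 2], msg_vec=[0, 0, 2]; VV[1]=max(VV[1],msg_vec) then VV[1][1]++ -> VV[1]=[0, 1, 2]
Event 3: LOCAL 0: VV[0][0]++ -> VV[0]=[1, 0, 0]
Event 4: SEND 1->2: VV[1][1]++ -> VV[1]=[0, 2, 2], msg_vec=[0, 2, 2]; VV[2]=max(VV[2],msg_vec) then VV[2][2]++ -> VV[2]=[0, 2, 3]
Event 5: LOCAL 2: VV[2][2]++ -> VV[2]=[0, 2, 4]
Event 6: SEND 2->0: VV[2][2]++ -> VV[2]=[0, 2, 5], msg_vec=[0, 2, 5]; VV[0]=max(VV[0],msg_vec) then VV[0][0]++ -> VV[0]=[2, 2, 5]
Event 7: SEND 2->0: VV[2][2]++ -> VV[2]=[0, 2, 6], msg_vec=[0, 2, 6]; VV[0]=max(VV[0],msg_vec) then VV[0][0]++ -> VV[0]=[3, 2, 6]
Event 8: SEND 1->2: VV[1][1]++ -> VV[1]=[0, 3, 2], msg_vec=[0, 3, 2]; VV[2]=max(VV[2],msg_vec) then VV[2][2]++ -> VV[2]=[0, 3, 7]
Event 9: LOCAL 0: VV[0][0]++ -> VV[0]=[4, 2, 6]
Event 3 stamp: [1, 0, 0]
Event 9 stamp: [4, 2, 6]
[1, 0, 0] <= [4, 2, 6]? True. Equal? False. Happens-before: True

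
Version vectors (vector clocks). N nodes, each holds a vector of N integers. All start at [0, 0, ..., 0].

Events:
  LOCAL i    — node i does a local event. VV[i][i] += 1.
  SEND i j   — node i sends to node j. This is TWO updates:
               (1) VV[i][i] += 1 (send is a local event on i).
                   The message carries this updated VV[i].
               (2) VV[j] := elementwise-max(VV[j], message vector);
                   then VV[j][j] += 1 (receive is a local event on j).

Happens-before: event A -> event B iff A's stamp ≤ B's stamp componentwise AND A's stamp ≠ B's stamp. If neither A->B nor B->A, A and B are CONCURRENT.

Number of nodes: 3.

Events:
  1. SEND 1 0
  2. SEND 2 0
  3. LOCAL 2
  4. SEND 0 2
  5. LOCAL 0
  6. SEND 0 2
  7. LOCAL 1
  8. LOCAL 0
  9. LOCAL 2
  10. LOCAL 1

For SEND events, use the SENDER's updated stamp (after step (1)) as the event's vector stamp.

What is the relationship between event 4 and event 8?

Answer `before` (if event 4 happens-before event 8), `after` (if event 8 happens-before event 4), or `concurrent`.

Initial: VV[0]=[0, 0, 0]
Initial: VV[1]=[0, 0, 0]
Initial: VV[2]=[0, 0, 0]
Event 1: SEND 1->0: VV[1][1]++ -> VV[1]=[0, 1, 0], msg_vec=[0, 1, 0]; VV[0]=max(VV[0],msg_vec) then VV[0][0]++ -> VV[0]=[1, 1, 0]
Event 2: SEND 2->0: VV[2][2]++ -> VV[2]=[0, 0, 1], msg_vec=[0, 0, 1]; VV[0]=max(VV[0],msg_vec) then VV[0][0]++ -> VV[0]=[2, 1, 1]
Event 3: LOCAL 2: VV[2][2]++ -> VV[2]=[0, 0, 2]
Event 4: SEND 0->2: VV[0][0]++ -> VV[0]=[3, 1, 1], msg_vec=[3, 1, 1]; VV[2]=max(VV[2],msg_vec) then VV[2][2]++ -> VV[2]=[3, 1, 3]
Event 5: LOCAL 0: VV[0][0]++ -> VV[0]=[4, 1, 1]
Event 6: SEND 0->2: VV[0][0]++ -> VV[0]=[5, 1, 1], msg_vec=[5, 1, 1]; VV[2]=max(VV[2],msg_vec) then VV[2][2]++ -> VV[2]=[5, 1, 4]
Event 7: LOCAL 1: VV[1][1]++ -> VV[1]=[0, 2, 0]
Event 8: LOCAL 0: VV[0][0]++ -> VV[0]=[6, 1, 1]
Event 9: LOCAL 2: VV[2][2]++ -> VV[2]=[5, 1, 5]
Event 10: LOCAL 1: VV[1][1]++ -> VV[1]=[0, 3, 0]
Event 4 stamp: [3, 1, 1]
Event 8 stamp: [6, 1, 1]
[3, 1, 1] <= [6, 1, 1]? True
[6, 1, 1] <= [3, 1, 1]? False
Relation: before

Answer: before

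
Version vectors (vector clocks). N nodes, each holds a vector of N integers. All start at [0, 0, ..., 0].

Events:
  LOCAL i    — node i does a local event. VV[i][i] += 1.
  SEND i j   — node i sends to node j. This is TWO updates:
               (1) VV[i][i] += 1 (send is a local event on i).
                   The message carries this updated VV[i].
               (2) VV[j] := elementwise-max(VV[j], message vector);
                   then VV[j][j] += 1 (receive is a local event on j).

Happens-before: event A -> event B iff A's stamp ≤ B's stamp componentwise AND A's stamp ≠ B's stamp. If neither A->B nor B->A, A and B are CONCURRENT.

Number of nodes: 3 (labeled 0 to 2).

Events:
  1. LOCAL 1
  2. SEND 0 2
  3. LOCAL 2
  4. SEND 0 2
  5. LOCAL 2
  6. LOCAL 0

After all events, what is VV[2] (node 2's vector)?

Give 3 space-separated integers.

Initial: VV[0]=[0, 0, 0]
Initial: VV[1]=[0, 0, 0]
Initial: VV[2]=[0, 0, 0]
Event 1: LOCAL 1: VV[1][1]++ -> VV[1]=[0, 1, 0]
Event 2: SEND 0->2: VV[0][0]++ -> VV[0]=[1, 0, 0], msg_vec=[1, 0, 0]; VV[2]=max(VV[2],msg_vec) then VV[2][2]++ -> VV[2]=[1, 0, 1]
Event 3: LOCAL 2: VV[2][2]++ -> VV[2]=[1, 0, 2]
Event 4: SEND 0->2: VV[0][0]++ -> VV[0]=[2, 0, 0], msg_vec=[2, 0, 0]; VV[2]=max(VV[2],msg_vec) then VV[2][2]++ -> VV[2]=[2, 0, 3]
Event 5: LOCAL 2: VV[2][2]++ -> VV[2]=[2, 0, 4]
Event 6: LOCAL 0: VV[0][0]++ -> VV[0]=[3, 0, 0]
Final vectors: VV[0]=[3, 0, 0]; VV[1]=[0, 1, 0]; VV[2]=[2, 0, 4]

Answer: 2 0 4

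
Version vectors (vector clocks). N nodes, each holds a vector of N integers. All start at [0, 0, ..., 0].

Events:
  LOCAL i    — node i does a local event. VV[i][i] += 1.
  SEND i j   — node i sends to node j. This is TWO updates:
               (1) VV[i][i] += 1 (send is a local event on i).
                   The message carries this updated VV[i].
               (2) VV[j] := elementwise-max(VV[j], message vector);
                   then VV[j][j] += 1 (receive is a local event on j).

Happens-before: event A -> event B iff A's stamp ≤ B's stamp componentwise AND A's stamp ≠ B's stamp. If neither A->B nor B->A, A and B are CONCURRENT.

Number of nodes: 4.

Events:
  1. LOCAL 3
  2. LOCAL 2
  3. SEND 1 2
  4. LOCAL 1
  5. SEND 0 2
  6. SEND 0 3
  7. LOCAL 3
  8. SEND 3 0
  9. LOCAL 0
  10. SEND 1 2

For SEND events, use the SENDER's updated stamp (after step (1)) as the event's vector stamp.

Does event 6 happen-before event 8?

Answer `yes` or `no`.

Initial: VV[0]=[0, 0, 0, 0]
Initial: VV[1]=[0, 0, 0, 0]
Initial: VV[2]=[0, 0, 0, 0]
Initial: VV[3]=[0, 0, 0, 0]
Event 1: LOCAL 3: VV[3][3]++ -> VV[3]=[0, 0, 0, 1]
Event 2: LOCAL 2: VV[2][2]++ -> VV[2]=[0, 0, 1, 0]
Event 3: SEND 1->2: VV[1][1]++ -> VV[1]=[0, 1, 0, 0], msg_vec=[0, 1, 0, 0]; VV[2]=max(VV[2],msg_vec) then VV[2][2]++ -> VV[2]=[0, 1, 2, 0]
Event 4: LOCAL 1: VV[1][1]++ -> VV[1]=[0, 2, 0, 0]
Event 5: SEND 0->2: VV[0][0]++ -> VV[0]=[1, 0, 0, 0], msg_vec=[1, 0, 0, 0]; VV[2]=max(VV[2],msg_vec) then VV[2][2]++ -> VV[2]=[1, 1, 3, 0]
Event 6: SEND 0->3: VV[0][0]++ -> VV[0]=[2, 0, 0, 0], msg_vec=[2, 0, 0, 0]; VV[3]=max(VV[3],msg_vec) then VV[3][3]++ -> VV[3]=[2, 0, 0, 2]
Event 7: LOCAL 3: VV[3][3]++ -> VV[3]=[2, 0, 0, 3]
Event 8: SEND 3->0: VV[3][3]++ -> VV[3]=[2, 0, 0, 4], msg_vec=[2, 0, 0, 4]; VV[0]=max(VV[0],msg_vec) then VV[0][0]++ -> VV[0]=[3, 0, 0, 4]
Event 9: LOCAL 0: VV[0][0]++ -> VV[0]=[4, 0, 0, 4]
Event 10: SEND 1->2: VV[1][1]++ -> VV[1]=[0, 3, 0, 0], msg_vec=[0, 3, 0, 0]; VV[2]=max(VV[2],msg_vec) then VV[2][2]++ -> VV[2]=[1, 3, 4, 0]
Event 6 stamp: [2, 0, 0, 0]
Event 8 stamp: [2, 0, 0, 4]
[2, 0, 0, 0] <= [2, 0, 0, 4]? True. Equal? False. Happens-before: True

Answer: yes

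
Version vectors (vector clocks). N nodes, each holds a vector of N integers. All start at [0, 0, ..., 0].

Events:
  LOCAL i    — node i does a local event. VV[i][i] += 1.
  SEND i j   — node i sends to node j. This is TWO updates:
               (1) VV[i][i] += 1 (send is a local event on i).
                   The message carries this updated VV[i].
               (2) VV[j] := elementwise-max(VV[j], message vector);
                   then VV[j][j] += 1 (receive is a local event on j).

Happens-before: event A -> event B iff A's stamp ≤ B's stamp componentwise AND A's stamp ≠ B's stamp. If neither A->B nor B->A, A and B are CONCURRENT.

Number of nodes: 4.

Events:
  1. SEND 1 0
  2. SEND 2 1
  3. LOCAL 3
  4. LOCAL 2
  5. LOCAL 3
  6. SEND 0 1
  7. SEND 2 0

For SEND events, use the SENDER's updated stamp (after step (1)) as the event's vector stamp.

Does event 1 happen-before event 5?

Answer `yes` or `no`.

Initial: VV[0]=[0, 0, 0, 0]
Initial: VV[1]=[0, 0, 0, 0]
Initial: VV[2]=[0, 0, 0, 0]
Initial: VV[3]=[0, 0, 0, 0]
Event 1: SEND 1->0: VV[1][1]++ -> VV[1]=[0, 1, 0, 0], msg_vec=[0, 1, 0, 0]; VV[0]=max(VV[0],msg_vec) then VV[0][0]++ -> VV[0]=[1, 1, 0, 0]
Event 2: SEND 2->1: VV[2][2]++ -> VV[2]=[0, 0, 1, 0], msg_vec=[0, 0, 1, 0]; VV[1]=max(VV[1],msg_vec) then VV[1][1]++ -> VV[1]=[0, 2, 1, 0]
Event 3: LOCAL 3: VV[3][3]++ -> VV[3]=[0, 0, 0, 1]
Event 4: LOCAL 2: VV[2][2]++ -> VV[2]=[0, 0, 2, 0]
Event 5: LOCAL 3: VV[3][3]++ -> VV[3]=[0, 0, 0, 2]
Event 6: SEND 0->1: VV[0][0]++ -> VV[0]=[2, 1, 0, 0], msg_vec=[2, 1, 0, 0]; VV[1]=max(VV[1],msg_vec) then VV[1][1]++ -> VV[1]=[2, 3, 1, 0]
Event 7: SEND 2->0: VV[2][2]++ -> VV[2]=[0, 0, 3, 0], msg_vec=[0, 0, 3, 0]; VV[0]=max(VV[0],msg_vec) then VV[0][0]++ -> VV[0]=[3, 1, 3, 0]
Event 1 stamp: [0, 1, 0, 0]
Event 5 stamp: [0, 0, 0, 2]
[0, 1, 0, 0] <= [0, 0, 0, 2]? False. Equal? False. Happens-before: False

Answer: no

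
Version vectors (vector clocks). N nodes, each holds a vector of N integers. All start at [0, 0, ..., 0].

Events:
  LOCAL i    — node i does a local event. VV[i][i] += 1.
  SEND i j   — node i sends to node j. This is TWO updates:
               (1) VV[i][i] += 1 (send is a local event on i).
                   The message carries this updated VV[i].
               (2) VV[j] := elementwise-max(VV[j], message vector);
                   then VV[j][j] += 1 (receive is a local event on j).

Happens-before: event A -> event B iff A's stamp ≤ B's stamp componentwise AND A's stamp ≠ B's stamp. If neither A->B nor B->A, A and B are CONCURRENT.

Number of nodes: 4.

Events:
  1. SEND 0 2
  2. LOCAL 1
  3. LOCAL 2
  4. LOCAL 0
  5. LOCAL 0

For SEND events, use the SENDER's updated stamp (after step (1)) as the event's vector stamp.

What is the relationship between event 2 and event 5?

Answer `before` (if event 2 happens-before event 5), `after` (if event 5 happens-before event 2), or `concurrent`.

Answer: concurrent

Derivation:
Initial: VV[0]=[0, 0, 0, 0]
Initial: VV[1]=[0, 0, 0, 0]
Initial: VV[2]=[0, 0, 0, 0]
Initial: VV[3]=[0, 0, 0, 0]
Event 1: SEND 0->2: VV[0][0]++ -> VV[0]=[1, 0, 0, 0], msg_vec=[1, 0, 0, 0]; VV[2]=max(VV[2],msg_vec) then VV[2][2]++ -> VV[2]=[1, 0, 1, 0]
Event 2: LOCAL 1: VV[1][1]++ -> VV[1]=[0, 1, 0, 0]
Event 3: LOCAL 2: VV[2][2]++ -> VV[2]=[1, 0, 2, 0]
Event 4: LOCAL 0: VV[0][0]++ -> VV[0]=[2, 0, 0, 0]
Event 5: LOCAL 0: VV[0][0]++ -> VV[0]=[3, 0, 0, 0]
Event 2 stamp: [0, 1, 0, 0]
Event 5 stamp: [3, 0, 0, 0]
[0, 1, 0, 0] <= [3, 0, 0, 0]? False
[3, 0, 0, 0] <= [0, 1, 0, 0]? False
Relation: concurrent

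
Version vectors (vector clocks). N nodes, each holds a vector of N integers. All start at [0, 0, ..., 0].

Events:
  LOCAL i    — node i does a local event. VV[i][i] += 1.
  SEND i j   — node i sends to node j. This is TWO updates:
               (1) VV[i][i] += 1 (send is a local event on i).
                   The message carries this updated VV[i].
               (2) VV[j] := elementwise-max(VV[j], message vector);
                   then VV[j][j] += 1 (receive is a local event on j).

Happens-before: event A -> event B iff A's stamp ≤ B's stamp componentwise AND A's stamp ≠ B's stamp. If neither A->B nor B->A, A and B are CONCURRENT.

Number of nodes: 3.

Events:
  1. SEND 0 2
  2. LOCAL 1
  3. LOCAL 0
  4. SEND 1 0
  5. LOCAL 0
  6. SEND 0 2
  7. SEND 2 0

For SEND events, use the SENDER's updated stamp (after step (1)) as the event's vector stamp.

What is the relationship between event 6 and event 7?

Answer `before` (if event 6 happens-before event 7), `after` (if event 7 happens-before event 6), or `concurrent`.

Initial: VV[0]=[0, 0, 0]
Initial: VV[1]=[0, 0, 0]
Initial: VV[2]=[0, 0, 0]
Event 1: SEND 0->2: VV[0][0]++ -> VV[0]=[1, 0, 0], msg_vec=[1, 0, 0]; VV[2]=max(VV[2],msg_vec) then VV[2][2]++ -> VV[2]=[1, 0, 1]
Event 2: LOCAL 1: VV[1][1]++ -> VV[1]=[0, 1, 0]
Event 3: LOCAL 0: VV[0][0]++ -> VV[0]=[2, 0, 0]
Event 4: SEND 1->0: VV[1][1]++ -> VV[1]=[0, 2, 0], msg_vec=[0, 2, 0]; VV[0]=max(VV[0],msg_vec) then VV[0][0]++ -> VV[0]=[3, 2, 0]
Event 5: LOCAL 0: VV[0][0]++ -> VV[0]=[4, 2, 0]
Event 6: SEND 0->2: VV[0][0]++ -> VV[0]=[5, 2, 0], msg_vec=[5, 2, 0]; VV[2]=max(VV[2],msg_vec) then VV[2][2]++ -> VV[2]=[5, 2, 2]
Event 7: SEND 2->0: VV[2][2]++ -> VV[2]=[5, 2, 3], msg_vec=[5, 2, 3]; VV[0]=max(VV[0],msg_vec) then VV[0][0]++ -> VV[0]=[6, 2, 3]
Event 6 stamp: [5, 2, 0]
Event 7 stamp: [5, 2, 3]
[5, 2, 0] <= [5, 2, 3]? True
[5, 2, 3] <= [5, 2, 0]? False
Relation: before

Answer: before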